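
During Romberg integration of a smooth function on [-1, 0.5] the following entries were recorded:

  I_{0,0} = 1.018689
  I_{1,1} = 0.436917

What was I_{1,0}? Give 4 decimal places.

From I_{1,1} = (4·I_{1,0} − I_{0,0})/3, solve for I_{1,0}:
4·I_{1,0} = 3·0.436917 + 1.018689 = 2.329440
I_{1,0} = 0.582360

0.5824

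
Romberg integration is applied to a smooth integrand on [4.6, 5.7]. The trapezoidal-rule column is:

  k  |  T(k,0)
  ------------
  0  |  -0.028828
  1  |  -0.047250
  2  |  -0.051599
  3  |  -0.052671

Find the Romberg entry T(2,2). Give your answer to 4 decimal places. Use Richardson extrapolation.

-0.0530

Richardson extrapolation on the trapezoidal column (denominator 4−1=3):
T(1,1) = -0.047250 + (-0.047250 − (-0.028828))/3 = -0.053391
T(2,1) = (4·(-0.051599) − (-0.047250)) / 3 = -0.053049
T(2,2) = -0.053049 + (-0.053049 − (-0.053391))/15 = -0.053026
(Column j=1 coincides with Simpson's rule on the same nodes.)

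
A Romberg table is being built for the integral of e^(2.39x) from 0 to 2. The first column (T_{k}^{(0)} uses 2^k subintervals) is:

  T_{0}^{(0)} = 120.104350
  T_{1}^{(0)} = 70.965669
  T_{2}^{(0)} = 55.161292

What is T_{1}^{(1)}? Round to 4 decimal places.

T_{1}^{(1)} = (4·70.965669 − 120.104350) / 3 = 54.586109

54.5861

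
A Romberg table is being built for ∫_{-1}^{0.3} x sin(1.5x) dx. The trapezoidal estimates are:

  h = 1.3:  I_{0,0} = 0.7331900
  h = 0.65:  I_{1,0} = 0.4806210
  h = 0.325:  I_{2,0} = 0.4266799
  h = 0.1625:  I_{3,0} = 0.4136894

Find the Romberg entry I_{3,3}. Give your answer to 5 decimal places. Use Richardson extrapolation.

0.40940

I_{1,1} = 0.4806210 + (0.4806210 − 0.7331900)/3 = 0.3964313
I_{2,1} = (4·0.4266799 − 0.4806210) / 3 = 0.4086995
I_{3,1} = 0.4136894 + (0.4136894 − 0.4266799)/3 = 0.4093592
I_{2,2} = (16·0.4086995 − 0.3964313) / 15 = 0.4095174
I_{3,2} = 0.4093592 + (0.4093592 − 0.4086995)/15 = 0.4094032
I_{3,3} = 0.4094032 + (0.4094032 − 0.4095174)/63 = 0.4094014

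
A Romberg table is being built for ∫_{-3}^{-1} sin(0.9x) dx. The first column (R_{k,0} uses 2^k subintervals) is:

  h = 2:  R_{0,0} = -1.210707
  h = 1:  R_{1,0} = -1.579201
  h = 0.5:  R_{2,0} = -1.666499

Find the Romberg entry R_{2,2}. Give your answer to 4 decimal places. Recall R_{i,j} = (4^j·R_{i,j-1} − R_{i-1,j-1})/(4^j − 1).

-1.6952

Richardson extrapolation on the trapezoidal column (denominator 4−1=3):
R_{1,1} = -1.579201 + (-1.579201 − (-1.210707))/3 = -1.702032
R_{2,1} = (4·(-1.666499) − (-1.579201)) / 3 = -1.695598
R_{2,2} = -1.695598 + (-1.695598 − (-1.702032))/15 = -1.695169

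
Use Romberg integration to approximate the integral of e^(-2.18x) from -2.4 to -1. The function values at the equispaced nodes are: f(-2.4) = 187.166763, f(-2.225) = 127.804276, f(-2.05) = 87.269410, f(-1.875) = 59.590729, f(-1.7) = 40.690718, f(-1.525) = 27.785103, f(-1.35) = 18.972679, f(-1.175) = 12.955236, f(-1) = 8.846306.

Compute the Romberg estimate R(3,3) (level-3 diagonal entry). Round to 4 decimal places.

R(0,0) (trapezoid, 1 panel, h=1.4000): 137.209148
R(1,0) (trapezoid, 2 panels, h=0.7000): 97.088077
R(2,0) (trapezoid, 4 panels, h=0.3500): 85.728770
R(3,0) (trapezoid, 8 panels, h=0.1750): 82.788070
R(1,1) = 97.088077 + (97.088077 − 137.209148)/3 = 83.714387
R(2,1) = 85.728770 + (85.728770 − 97.088077)/3 = 81.942334
R(3,1) = 82.788070 + (82.788070 − 85.728770)/3 = 81.807837
R(2,2) = 81.942334 + (81.942334 − 83.714387)/15 = 81.824197
R(3,2) = 81.807837 + (81.807837 − 81.942334)/15 = 81.798871
R(3,3) = 81.798871 + (81.798871 − 81.824197)/63 = 81.798469

81.7985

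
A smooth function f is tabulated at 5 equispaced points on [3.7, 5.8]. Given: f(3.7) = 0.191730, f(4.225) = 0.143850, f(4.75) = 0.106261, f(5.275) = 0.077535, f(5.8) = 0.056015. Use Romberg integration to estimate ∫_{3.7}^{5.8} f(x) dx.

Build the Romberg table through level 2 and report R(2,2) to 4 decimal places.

R(0,0) (trapezoid, 1 panel, h=2.1000): 0.260132
R(1,0) (trapezoid, 2 panels, h=1.0500): 0.241640
R(2,0) (trapezoid, 4 panels, h=0.5250): 0.237047
R(1,1) = 0.241640 + (0.241640 − 0.260132)/3 = 0.235476
R(2,1) = 0.237047 + (0.237047 − 0.241640)/3 = 0.235516
R(2,2) = 0.235516 + (0.235516 − 0.235476)/15 = 0.235519

0.2355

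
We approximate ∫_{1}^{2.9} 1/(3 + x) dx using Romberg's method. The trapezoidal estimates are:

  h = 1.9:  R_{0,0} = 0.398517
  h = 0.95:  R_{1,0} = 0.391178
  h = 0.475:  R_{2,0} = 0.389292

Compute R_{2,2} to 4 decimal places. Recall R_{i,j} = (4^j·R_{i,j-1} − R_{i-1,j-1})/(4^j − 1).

R_{1,1} = 0.391178 + (0.391178 − 0.398517)/3 = 0.388732
R_{2,1} = 0.389292 + (0.389292 − 0.391178)/3 = 0.388663
R_{2,2} = (16·0.388663 − 0.388732) / 15 = 0.388658

0.3887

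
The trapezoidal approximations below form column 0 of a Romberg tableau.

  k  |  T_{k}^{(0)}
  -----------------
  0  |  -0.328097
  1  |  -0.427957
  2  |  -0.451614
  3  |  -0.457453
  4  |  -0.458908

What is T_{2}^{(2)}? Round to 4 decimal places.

Richardson extrapolation on the trapezoidal column (denominator 4−1=3):
T_{1}^{(1)} = -0.427957 + (-0.427957 − (-0.328097))/3 = -0.461244
T_{2}^{(1)} = (4·(-0.451614) − (-0.427957)) / 3 = -0.459500
T_{2}^{(2)} = (16·(-0.459500) − (-0.461244)) / 15 = -0.459384

-0.4594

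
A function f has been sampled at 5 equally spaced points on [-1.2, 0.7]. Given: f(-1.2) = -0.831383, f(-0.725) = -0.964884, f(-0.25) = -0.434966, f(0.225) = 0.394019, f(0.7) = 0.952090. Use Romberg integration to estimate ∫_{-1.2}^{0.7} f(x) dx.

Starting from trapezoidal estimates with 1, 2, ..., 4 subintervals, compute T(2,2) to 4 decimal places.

-0.4780

T(0,0) (trapezoid, 1 panel, h=1.9000): 0.114672
T(1,0) (trapezoid, 2 panels, h=0.9500): -0.355882
T(2,0) (trapezoid, 4 panels, h=0.4750): -0.449102
T(1,1) = -0.355882 + (-0.355882 − 0.114672)/3 = -0.512733
T(2,1) = -0.449102 + (-0.449102 − (-0.355882))/3 = -0.480175
T(2,2) = -0.480175 + (-0.480175 − (-0.512733))/15 = -0.478004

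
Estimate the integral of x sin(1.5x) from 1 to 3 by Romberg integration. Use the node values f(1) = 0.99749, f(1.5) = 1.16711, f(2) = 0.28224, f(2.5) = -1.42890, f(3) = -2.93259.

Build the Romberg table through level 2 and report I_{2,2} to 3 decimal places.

-0.412

I_{0,0} (trapezoid, 1 panel, h=2.0000): -1.93510
I_{1,0} (trapezoid, 2 panels, h=1.0000): -0.68531
I_{2,0} (trapezoid, 4 panels, h=0.5000): -0.47355
I_{1,1} = -0.68531 + (-0.68531 − (-1.93510))/3 = -0.26871
I_{2,1} = -0.47355 + (-0.47355 − (-0.68531))/3 = -0.40296
I_{2,2} = -0.40296 + (-0.40296 − (-0.26871))/15 = -0.41191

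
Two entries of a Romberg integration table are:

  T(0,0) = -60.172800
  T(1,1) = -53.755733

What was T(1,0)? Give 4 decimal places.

From T(1,1) = (4·T(1,0) − T(0,0))/3, solve for T(1,0):
4·T(1,0) = 3·(-53.755733) + (-60.172800) = -221.439999
T(1,0) = -55.360000

-55.3600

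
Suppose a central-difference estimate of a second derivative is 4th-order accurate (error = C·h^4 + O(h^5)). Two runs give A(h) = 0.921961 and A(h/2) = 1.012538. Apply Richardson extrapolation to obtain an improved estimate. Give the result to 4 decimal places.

The leading error scales as h^4; refining by a factor of 2 reduces it by 2^4 = 16.
Extrapolated value = (16·A(h/2) − A(h)) / (16 − 1)
= (16·1.012538 − 0.921961) / 15
= 15.278647 / 15 = 1.018576

1.0186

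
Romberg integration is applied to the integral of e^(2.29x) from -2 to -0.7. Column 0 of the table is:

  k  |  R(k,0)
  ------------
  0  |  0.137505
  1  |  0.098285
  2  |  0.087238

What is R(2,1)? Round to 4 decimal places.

0.0836

Richardson extrapolation on the trapezoidal column (denominator 4−1=3):
R(2,1) = (4·0.087238 − 0.098285) / 3 = 0.083556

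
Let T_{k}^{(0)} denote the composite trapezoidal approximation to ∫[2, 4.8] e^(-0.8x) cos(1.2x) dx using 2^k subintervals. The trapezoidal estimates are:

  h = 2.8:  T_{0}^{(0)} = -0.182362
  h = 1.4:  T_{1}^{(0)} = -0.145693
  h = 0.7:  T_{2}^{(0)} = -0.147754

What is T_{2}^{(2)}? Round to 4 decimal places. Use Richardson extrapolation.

T_{1}^{(1)} = (4·(-0.145693) − (-0.182362)) / 3 = -0.133470
T_{2}^{(1)} = -0.147754 + (-0.147754 − (-0.145693))/3 = -0.148441
T_{2}^{(2)} = (16·(-0.148441) − (-0.133470)) / 15 = -0.149439
(Column j=1 coincides with Simpson's rule on the same nodes.)

-0.1494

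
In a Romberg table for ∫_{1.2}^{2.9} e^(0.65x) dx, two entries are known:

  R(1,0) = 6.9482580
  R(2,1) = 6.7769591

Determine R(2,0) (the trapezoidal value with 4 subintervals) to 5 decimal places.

6.81978

From R(2,1) = (4·R(2,0) − R(1,0))/3, solve for R(2,0):
4·R(2,0) = 3·6.7769591 + 6.9482580 = 27.2791353
R(2,0) = 6.8197838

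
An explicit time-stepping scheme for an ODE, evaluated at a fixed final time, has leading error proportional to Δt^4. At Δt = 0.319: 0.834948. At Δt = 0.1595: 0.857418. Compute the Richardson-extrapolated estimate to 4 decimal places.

Extrapolated value = (16·A(Δt/2) − A(Δt)) / (16 − 1)
= (16·0.857418 − 0.834948) / 15
= 12.883740 / 15 = 0.858916

0.8589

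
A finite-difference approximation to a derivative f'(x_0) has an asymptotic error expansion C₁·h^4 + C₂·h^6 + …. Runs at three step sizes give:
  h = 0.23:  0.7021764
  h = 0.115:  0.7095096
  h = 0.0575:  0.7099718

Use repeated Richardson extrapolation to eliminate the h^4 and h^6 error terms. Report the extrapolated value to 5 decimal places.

0.71000

First eliminate the h^4 term (factor 2^4 = 16):
  B₁ = (16·0.7095096 − 0.7021764)/15 = 0.7099985
  B₂ = (16·0.7099718 − 0.7095096)/15 = 0.7100026
Then eliminate the h^6 term (factor 2^6 = 64):
  (64·0.7100026 − 0.7099985)/63 = 0.7100027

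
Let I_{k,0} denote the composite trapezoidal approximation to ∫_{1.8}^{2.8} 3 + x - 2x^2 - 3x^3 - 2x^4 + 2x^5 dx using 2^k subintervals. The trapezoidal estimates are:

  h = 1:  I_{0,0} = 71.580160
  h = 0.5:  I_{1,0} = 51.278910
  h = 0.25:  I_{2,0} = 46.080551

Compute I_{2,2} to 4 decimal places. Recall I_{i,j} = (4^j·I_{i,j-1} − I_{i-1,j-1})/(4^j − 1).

I_{1,1} = (4·51.278910 − 71.580160) / 3 = 44.511827
I_{2,1} = (4·46.080551 − 51.278910) / 3 = 44.347765
I_{2,2} = 44.347765 + (44.347765 − 44.511827)/15 = 44.336828

44.3368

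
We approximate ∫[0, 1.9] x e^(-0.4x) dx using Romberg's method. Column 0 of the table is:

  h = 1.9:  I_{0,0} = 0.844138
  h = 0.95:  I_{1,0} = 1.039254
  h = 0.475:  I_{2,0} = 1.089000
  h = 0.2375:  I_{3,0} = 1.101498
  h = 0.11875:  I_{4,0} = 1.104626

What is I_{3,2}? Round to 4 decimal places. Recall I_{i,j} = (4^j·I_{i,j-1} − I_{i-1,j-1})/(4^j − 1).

Richardson extrapolation on the trapezoidal column (denominator 4−1=3):
I_{2,1} = 1.089000 + (1.089000 − 1.039254)/3 = 1.105582
I_{3,1} = 1.101498 + (1.101498 − 1.089000)/3 = 1.105664
I_{3,2} = (16·1.105664 − 1.105582) / 15 = 1.105669
(Column j=1 coincides with Simpson's rule on the same nodes.)

1.1057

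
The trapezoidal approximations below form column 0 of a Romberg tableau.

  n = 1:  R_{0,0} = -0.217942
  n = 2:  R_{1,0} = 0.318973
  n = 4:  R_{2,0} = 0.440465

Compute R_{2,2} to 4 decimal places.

0.4798

R_{1,1} = 0.318973 + (0.318973 − (-0.217942))/3 = 0.497945
R_{2,1} = 0.440465 + (0.440465 − 0.318973)/3 = 0.480962
R_{2,2} = (16·0.480962 − 0.497945) / 15 = 0.479830
(Column j=1 coincides with Simpson's rule on the same nodes.)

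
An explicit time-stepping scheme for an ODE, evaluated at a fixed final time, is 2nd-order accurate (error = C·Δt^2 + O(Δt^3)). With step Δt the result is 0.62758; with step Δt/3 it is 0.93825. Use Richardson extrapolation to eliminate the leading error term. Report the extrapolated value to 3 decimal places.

The leading error scales as Δt^2; refining by a factor of 3 reduces it by 3^2 = 9.
Extrapolated value = (9·A(Δt/3) − A(Δt)) / (9 − 1)
= (9·0.93825 − 0.62758) / 8
= 7.81667 / 8 = 0.97708

0.977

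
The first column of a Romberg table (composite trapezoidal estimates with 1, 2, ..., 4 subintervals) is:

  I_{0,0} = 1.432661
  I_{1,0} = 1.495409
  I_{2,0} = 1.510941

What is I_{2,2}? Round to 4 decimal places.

I_{1,1} = (4·1.495409 − 1.432661) / 3 = 1.516325
I_{2,1} = (4·1.510941 − 1.495409) / 3 = 1.516118
I_{2,2} = (16·1.516118 − 1.516325) / 15 = 1.516104

1.5161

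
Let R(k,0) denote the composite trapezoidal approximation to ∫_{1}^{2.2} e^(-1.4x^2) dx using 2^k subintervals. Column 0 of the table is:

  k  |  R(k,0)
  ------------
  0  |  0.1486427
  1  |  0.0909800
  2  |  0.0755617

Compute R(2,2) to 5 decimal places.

R(1,1) = 0.0909800 + (0.0909800 − 0.1486427)/3 = 0.0717591
R(2,1) = 0.0755617 + (0.0755617 − 0.0909800)/3 = 0.0704223
R(2,2) = (16·0.0704223 − 0.0717591) / 15 = 0.0703332

0.07033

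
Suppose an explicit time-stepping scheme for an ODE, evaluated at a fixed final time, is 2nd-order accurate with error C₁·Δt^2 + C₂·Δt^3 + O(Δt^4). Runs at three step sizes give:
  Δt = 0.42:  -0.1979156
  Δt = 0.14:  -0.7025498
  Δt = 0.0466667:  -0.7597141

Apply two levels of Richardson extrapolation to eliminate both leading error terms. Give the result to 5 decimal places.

-0.76691

First eliminate the Δt^2 term (factor 3^2 = 9):
  B₁ = (9·(-0.7025498) − (-0.1979156))/8 = -0.7656291
  B₂ = (9·(-0.7597141) − (-0.7025498))/8 = -0.7668596
Then eliminate the Δt^3 term (factor 3^3 = 27):
  (27·(-0.7668596) − (-0.7656291))/26 = -0.7669069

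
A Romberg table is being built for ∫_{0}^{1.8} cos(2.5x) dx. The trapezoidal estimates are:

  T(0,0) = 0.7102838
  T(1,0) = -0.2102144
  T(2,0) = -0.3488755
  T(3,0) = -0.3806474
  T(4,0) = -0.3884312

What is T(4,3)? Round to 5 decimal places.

T(2,1) = -0.3488755 + (-0.3488755 − (-0.2102144))/3 = -0.3950959
T(3,1) = -0.3806474 + (-0.3806474 − (-0.3488755))/3 = -0.3912380
T(4,1) = -0.3884312 + (-0.3884312 − (-0.3806474))/3 = -0.3910258
T(3,2) = -0.3912380 + (-0.3912380 − (-0.3950959))/15 = -0.3909808
T(4,2) = (16·(-0.3910258) − (-0.3912380)) / 15 = -0.3910117
T(4,3) = -0.3910117 + (-0.3910117 − (-0.3909808))/63 = -0.3910122

-0.39101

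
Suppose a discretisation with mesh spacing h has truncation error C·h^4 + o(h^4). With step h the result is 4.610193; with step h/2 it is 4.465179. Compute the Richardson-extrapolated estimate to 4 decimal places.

4.4555

Extrapolated value = (16·A(h/2) − A(h)) / (16 − 1)
= (16·4.465179 − 4.610193) / 15
= 66.832671 / 15 = 4.455511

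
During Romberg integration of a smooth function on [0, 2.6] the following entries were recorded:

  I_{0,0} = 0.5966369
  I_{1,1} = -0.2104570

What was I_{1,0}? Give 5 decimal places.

-0.00868

From I_{1,1} = (4·I_{1,0} − I_{0,0})/3, solve for I_{1,0}:
4·I_{1,0} = 3·(-0.2104570) + 0.5966369 = -0.0347341
I_{1,0} = -0.0086835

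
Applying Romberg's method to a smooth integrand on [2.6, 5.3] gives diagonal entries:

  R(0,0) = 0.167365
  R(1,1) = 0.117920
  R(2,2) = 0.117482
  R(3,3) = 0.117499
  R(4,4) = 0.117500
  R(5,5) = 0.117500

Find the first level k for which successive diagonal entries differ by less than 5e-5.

k = 3

|R(1,1) − R(0,0)| = 0.049445 ≥ 5e-5
|R(2,2) − R(1,1)| = 0.000438 ≥ 5e-5
|R(3,3) − R(2,2)| = 0.000017 < 5e-5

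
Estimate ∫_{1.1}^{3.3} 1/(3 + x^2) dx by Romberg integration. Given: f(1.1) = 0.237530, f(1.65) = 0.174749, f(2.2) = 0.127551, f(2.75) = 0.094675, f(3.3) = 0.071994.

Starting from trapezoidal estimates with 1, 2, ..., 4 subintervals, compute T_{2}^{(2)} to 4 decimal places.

0.3011

T_{0}^{(0)} (trapezoid, 1 panel, h=2.2000): 0.340476
T_{1}^{(0)} (trapezoid, 2 panels, h=1.1000): 0.310544
T_{2}^{(0)} (trapezoid, 4 panels, h=0.5500): 0.303455
T_{1}^{(1)} = 0.310544 + (0.310544 − 0.340476)/3 = 0.300567
T_{2}^{(1)} = 0.303455 + (0.303455 − 0.310544)/3 = 0.301092
T_{2}^{(2)} = 0.301092 + (0.301092 − 0.300567)/15 = 0.301127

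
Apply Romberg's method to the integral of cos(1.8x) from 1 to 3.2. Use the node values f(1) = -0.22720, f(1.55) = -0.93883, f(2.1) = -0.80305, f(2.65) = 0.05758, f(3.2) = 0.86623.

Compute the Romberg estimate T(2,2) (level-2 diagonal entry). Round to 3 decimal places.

T(0,0) (trapezoid, 1 panel, h=2.2000): 0.70293
T(1,0) (trapezoid, 2 panels, h=1.1000): -0.53189
T(2,0) (trapezoid, 4 panels, h=0.5500): -0.75063
T(1,1) = -0.53189 + (-0.53189 − 0.70293)/3 = -0.94350
T(2,1) = -0.75063 + (-0.75063 − (-0.53189))/3 = -0.82354
T(2,2) = -0.82354 + (-0.82354 − (-0.94350))/15 = -0.81554

-0.816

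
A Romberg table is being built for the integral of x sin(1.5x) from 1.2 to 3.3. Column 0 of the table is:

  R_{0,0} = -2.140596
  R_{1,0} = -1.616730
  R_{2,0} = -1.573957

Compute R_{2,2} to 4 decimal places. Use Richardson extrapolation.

-1.5675

Richardson extrapolation on the trapezoidal column (denominator 4−1=3):
R_{1,1} = -1.616730 + (-1.616730 − (-2.140596))/3 = -1.442108
R_{2,1} = (4·(-1.573957) − (-1.616730)) / 3 = -1.559699
R_{2,2} = (16·(-1.559699) − (-1.442108)) / 15 = -1.567538
(Column j=1 coincides with Simpson's rule on the same nodes.)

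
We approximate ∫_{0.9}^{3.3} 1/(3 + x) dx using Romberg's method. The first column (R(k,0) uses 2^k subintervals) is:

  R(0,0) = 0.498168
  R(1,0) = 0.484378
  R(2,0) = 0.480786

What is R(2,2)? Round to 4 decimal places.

0.4796

Richardson extrapolation on the trapezoidal column (denominator 4−1=3):
R(1,1) = 0.484378 + (0.484378 − 0.498168)/3 = 0.479781
R(2,1) = 0.480786 + (0.480786 − 0.484378)/3 = 0.479589
R(2,2) = 0.479589 + (0.479589 − 0.479781)/15 = 0.479576
(Column j=1 coincides with Simpson's rule on the same nodes.)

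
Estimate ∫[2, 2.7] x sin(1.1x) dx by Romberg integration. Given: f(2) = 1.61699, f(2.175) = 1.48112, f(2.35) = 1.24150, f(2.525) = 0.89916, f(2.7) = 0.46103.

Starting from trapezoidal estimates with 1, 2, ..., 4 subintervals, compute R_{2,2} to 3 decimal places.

R_{0,0} (trapezoid, 1 panel, h=0.7000): 0.72731
R_{1,0} (trapezoid, 2 panels, h=0.3500): 0.79818
R_{2,0} (trapezoid, 4 panels, h=0.1750): 0.81564
R_{1,1} = 0.79818 + (0.79818 − 0.72731)/3 = 0.82180
R_{2,1} = 0.81564 + (0.81564 − 0.79818)/3 = 0.82146
R_{2,2} = 0.82146 + (0.82146 − 0.82180)/15 = 0.82144

0.821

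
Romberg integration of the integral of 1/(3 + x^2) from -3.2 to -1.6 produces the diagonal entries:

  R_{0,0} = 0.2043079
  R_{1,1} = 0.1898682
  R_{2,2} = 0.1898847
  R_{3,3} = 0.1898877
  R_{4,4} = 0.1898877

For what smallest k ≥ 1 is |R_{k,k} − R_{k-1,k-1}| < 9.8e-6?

k = 3

|R_{1,1} − R_{0,0}| = 0.0144397 ≥ 9.8e-6
|R_{2,2} − R_{1,1}| = 0.0000165 ≥ 9.8e-6
|R_{3,3} − R_{2,2}| = 0.0000030 < 9.8e-6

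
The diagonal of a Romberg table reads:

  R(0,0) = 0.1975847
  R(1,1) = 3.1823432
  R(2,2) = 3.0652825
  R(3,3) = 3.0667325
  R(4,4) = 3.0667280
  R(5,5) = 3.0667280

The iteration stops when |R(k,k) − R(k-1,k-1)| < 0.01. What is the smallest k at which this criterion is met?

|R(1,1) − R(0,0)| = 2.9847585 ≥ 0.01
|R(2,2) − R(1,1)| = 0.1170607 ≥ 0.01
|R(3,3) − R(2,2)| = 0.0014500 < 0.01

k = 3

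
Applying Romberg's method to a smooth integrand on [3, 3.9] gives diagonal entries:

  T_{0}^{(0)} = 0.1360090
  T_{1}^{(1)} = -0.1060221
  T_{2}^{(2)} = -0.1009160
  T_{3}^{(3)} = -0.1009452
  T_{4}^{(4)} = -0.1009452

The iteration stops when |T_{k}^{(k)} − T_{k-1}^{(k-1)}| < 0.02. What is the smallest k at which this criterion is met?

k = 2

|T_{1}^{(1)} − T_{0}^{(0)}| = 0.2420311 ≥ 0.02
|T_{2}^{(2)} − T_{1}^{(1)}| = 0.0051061 < 0.02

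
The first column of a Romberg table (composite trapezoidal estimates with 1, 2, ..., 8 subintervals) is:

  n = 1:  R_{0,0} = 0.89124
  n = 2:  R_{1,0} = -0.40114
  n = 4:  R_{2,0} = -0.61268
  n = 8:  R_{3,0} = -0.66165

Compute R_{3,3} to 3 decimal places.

-0.678

R_{1,1} = (4·(-0.40114) − 0.89124) / 3 = -0.83193
R_{2,1} = -0.61268 + (-0.61268 − (-0.40114))/3 = -0.68319
R_{3,1} = -0.66165 + (-0.66165 − (-0.61268))/3 = -0.67797
R_{2,2} = -0.68319 + (-0.68319 − (-0.83193))/15 = -0.67327
R_{3,2} = -0.67797 + (-0.67797 − (-0.68319))/15 = -0.67762
R_{3,3} = (64·(-0.67762) − (-0.67327)) / 63 = -0.67769
(Column j=1 coincides with Simpson's rule on the same nodes.)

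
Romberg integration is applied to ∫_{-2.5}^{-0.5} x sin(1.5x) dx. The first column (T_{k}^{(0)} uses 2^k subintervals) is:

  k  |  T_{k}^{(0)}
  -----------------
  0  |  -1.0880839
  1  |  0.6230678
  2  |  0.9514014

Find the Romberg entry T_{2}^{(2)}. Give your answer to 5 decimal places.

T_{1}^{(1)} = 0.6230678 + (0.6230678 − (-1.0880839))/3 = 1.1934517
T_{2}^{(1)} = (4·0.9514014 − 0.6230678) / 3 = 1.0608459
T_{2}^{(2)} = (16·1.0608459 − 1.1934517) / 15 = 1.0520055

1.05201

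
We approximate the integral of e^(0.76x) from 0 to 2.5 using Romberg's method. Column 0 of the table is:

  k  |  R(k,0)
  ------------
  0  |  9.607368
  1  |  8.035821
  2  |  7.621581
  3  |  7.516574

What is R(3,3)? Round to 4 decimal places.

7.4814

Richardson extrapolation on the trapezoidal column (denominator 4−1=3):
R(1,1) = (4·8.035821 − 9.607368) / 3 = 7.511972
R(2,1) = (4·7.621581 − 8.035821) / 3 = 7.483501
R(3,1) = (4·7.516574 − 7.621581) / 3 = 7.481572
R(2,2) = (16·7.483501 − 7.511972) / 15 = 7.481603
R(3,2) = 7.481572 + (7.481572 − 7.483501)/15 = 7.481443
R(3,3) = (64·7.481443 − 7.481603) / 63 = 7.481440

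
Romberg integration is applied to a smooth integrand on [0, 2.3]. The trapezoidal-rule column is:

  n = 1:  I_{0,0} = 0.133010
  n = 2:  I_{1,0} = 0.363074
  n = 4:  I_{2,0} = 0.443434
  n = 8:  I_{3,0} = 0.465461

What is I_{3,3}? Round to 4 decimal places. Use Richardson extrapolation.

Richardson extrapolation on the trapezoidal column (denominator 4−1=3):
I_{1,1} = 0.363074 + (0.363074 − 0.133010)/3 = 0.439762
I_{2,1} = (4·0.443434 − 0.363074) / 3 = 0.470221
I_{3,1} = 0.465461 + (0.465461 − 0.443434)/3 = 0.472803
I_{2,2} = 0.470221 + (0.470221 − 0.439762)/15 = 0.472252
I_{3,2} = (16·0.472803 − 0.470221) / 15 = 0.472975
I_{3,3} = (64·0.472975 − 0.472252) / 63 = 0.472986
(Column j=1 coincides with Simpson's rule on the same nodes.)

0.4730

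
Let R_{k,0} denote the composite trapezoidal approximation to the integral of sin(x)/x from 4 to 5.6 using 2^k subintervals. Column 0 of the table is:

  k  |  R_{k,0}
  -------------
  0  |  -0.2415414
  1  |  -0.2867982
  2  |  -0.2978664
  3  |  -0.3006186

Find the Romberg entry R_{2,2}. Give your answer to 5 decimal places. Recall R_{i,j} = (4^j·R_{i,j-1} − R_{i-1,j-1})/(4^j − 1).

-0.30153

R_{1,1} = -0.2867982 + (-0.2867982 − (-0.2415414))/3 = -0.3018838
R_{2,1} = (4·(-0.2978664) − (-0.2867982)) / 3 = -0.3015558
R_{2,2} = (16·(-0.3015558) − (-0.3018838)) / 15 = -0.3015339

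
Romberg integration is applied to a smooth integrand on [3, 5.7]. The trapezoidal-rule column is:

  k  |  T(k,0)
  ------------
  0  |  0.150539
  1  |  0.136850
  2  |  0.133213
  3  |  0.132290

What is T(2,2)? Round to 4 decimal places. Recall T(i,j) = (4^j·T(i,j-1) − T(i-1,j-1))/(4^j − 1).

T(1,1) = (4·0.136850 − 0.150539) / 3 = 0.132287
T(2,1) = (4·0.133213 − 0.136850) / 3 = 0.132001
T(2,2) = 0.132001 + (0.132001 − 0.132287)/15 = 0.131982

0.1320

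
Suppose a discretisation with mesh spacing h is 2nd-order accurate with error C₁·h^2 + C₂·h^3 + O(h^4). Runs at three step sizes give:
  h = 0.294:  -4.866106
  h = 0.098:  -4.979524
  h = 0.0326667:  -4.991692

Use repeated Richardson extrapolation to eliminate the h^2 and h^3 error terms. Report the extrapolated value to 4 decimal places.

-4.9932

First eliminate the h^2 term (factor 3^2 = 9):
  B₁ = (9·(-4.979524) − (-4.866106))/8 = -4.993701
  B₂ = (9·(-4.991692) − (-4.979524))/8 = -4.993213
Then eliminate the h^3 term (factor 3^3 = 27):
  (27·(-4.993213) − (-4.993701))/26 = -4.993194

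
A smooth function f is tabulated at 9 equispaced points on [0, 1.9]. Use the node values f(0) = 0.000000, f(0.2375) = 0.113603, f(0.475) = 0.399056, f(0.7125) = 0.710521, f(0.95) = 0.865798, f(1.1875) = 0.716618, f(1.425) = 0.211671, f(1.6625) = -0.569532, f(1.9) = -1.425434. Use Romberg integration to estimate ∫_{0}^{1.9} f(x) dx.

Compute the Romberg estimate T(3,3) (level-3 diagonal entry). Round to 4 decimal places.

0.4281

T(0,0) (trapezoid, 1 panel, h=1.9000): -1.354162
T(1,0) (trapezoid, 2 panels, h=0.9500): 0.145427
T(2,0) (trapezoid, 4 panels, h=0.4750): 0.362809
T(3,0) (trapezoid, 8 panels, h=0.2375): 0.412067
T(1,1) = 0.145427 + (0.145427 − (-1.354162))/3 = 0.645290
T(2,1) = 0.362809 + (0.362809 − 0.145427)/3 = 0.435270
T(3,1) = 0.412067 + (0.412067 − 0.362809)/3 = 0.428486
T(2,2) = 0.435270 + (0.435270 − 0.645290)/15 = 0.421269
T(3,2) = 0.428486 + (0.428486 − 0.435270)/15 = 0.428034
T(3,3) = 0.428034 + (0.428034 − 0.421269)/63 = 0.428141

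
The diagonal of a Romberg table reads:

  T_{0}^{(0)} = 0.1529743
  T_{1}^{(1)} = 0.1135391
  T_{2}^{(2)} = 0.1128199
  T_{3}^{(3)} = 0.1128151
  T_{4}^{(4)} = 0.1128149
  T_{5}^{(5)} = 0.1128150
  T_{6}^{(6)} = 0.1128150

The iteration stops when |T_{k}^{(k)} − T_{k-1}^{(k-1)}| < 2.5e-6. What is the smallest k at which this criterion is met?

|T_{1}^{(1)} − T_{0}^{(0)}| = 0.0394352 ≥ 2.5e-6
|T_{2}^{(2)} − T_{1}^{(1)}| = 0.0007192 ≥ 2.5e-6
|T_{3}^{(3)} − T_{2}^{(2)}| = 0.0000048 ≥ 2.5e-6
|T_{4}^{(4)} − T_{3}^{(3)}| = 0.0000002 < 2.5e-6

k = 4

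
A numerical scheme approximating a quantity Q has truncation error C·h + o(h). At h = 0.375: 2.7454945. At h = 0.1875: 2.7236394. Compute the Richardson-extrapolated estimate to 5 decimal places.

Extrapolated value = (2·A(h/2) − A(h)) / (2 − 1)
= (2·2.7236394 − 2.7454945) / 1
= 2.7017843 / 1 = 2.7017843

2.70178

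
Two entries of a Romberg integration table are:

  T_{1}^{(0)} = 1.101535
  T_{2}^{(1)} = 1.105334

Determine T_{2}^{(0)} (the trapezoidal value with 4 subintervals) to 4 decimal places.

1.1044

From T_{2}^{(1)} = (4·T_{2}^{(0)} − T_{1}^{(0)})/3, solve for T_{2}^{(0)}:
4·T_{2}^{(0)} = 3·1.105334 + 1.101535 = 4.417537
T_{2}^{(0)} = 1.104384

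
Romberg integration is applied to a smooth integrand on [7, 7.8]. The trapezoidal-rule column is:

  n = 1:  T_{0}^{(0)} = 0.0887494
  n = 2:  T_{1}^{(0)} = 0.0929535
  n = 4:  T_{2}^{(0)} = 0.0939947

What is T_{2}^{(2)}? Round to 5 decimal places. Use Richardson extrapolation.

0.09434

Richardson extrapolation on the trapezoidal column (denominator 4−1=3):
T_{1}^{(1)} = 0.0929535 + (0.0929535 − 0.0887494)/3 = 0.0943549
T_{2}^{(1)} = 0.0939947 + (0.0939947 − 0.0929535)/3 = 0.0943418
T_{2}^{(2)} = 0.0943418 + (0.0943418 − 0.0943549)/15 = 0.0943409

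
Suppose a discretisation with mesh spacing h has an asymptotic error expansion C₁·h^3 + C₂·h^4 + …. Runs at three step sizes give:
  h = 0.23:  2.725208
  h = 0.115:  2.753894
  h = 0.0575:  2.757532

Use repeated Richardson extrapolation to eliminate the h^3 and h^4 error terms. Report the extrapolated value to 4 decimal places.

First eliminate the h^3 term (factor 2^3 = 8):
  B₁ = (8·2.753894 − 2.725208)/7 = 2.757992
  B₂ = (8·2.757532 − 2.753894)/7 = 2.758052
Then eliminate the h^4 term (factor 2^4 = 16):
  (16·2.758052 − 2.757992)/15 = 2.758056

2.7581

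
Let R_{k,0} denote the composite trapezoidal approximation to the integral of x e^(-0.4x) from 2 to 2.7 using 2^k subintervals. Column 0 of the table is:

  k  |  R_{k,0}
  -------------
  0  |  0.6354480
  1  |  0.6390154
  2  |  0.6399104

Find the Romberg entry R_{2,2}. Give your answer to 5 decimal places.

0.64021

Richardson extrapolation on the trapezoidal column (denominator 4−1=3):
R_{1,1} = 0.6390154 + (0.6390154 − 0.6354480)/3 = 0.6402045
R_{2,1} = 0.6399104 + (0.6399104 − 0.6390154)/3 = 0.6402087
R_{2,2} = 0.6402087 + (0.6402087 − 0.6402045)/15 = 0.6402090
(Column j=1 coincides with Simpson's rule on the same nodes.)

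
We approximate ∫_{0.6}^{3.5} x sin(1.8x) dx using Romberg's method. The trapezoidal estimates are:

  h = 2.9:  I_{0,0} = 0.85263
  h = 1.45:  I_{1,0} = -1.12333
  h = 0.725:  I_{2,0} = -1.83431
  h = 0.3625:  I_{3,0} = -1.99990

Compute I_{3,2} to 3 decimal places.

-2.054

I_{2,1} = (4·(-1.83431) − (-1.12333)) / 3 = -2.07130
I_{3,1} = (4·(-1.99990) − (-1.83431)) / 3 = -2.05510
I_{3,2} = (16·(-2.05510) − (-2.07130)) / 15 = -2.05402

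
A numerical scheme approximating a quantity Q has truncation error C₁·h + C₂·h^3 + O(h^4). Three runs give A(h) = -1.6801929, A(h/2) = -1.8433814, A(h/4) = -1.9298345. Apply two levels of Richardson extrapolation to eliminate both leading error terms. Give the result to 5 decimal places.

First eliminate the h term (factor 2^1 = 2):
  B₁ = (2·(-1.8433814) − (-1.6801929))/1 = -2.0065699
  B₂ = (2·(-1.9298345) − (-1.8433814))/1 = -2.0162876
Then eliminate the h^3 term (factor 2^3 = 8):
  (8·(-2.0162876) − (-2.0065699))/7 = -2.0176758

-2.01768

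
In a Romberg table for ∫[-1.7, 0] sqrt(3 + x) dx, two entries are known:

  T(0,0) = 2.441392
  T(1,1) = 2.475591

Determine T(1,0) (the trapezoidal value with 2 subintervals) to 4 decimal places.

From T(1,1) = (4·T(1,0) − T(0,0))/3, solve for T(1,0):
4·T(1,0) = 3·2.475591 + 2.441392 = 9.868165
T(1,0) = 2.467041

2.4670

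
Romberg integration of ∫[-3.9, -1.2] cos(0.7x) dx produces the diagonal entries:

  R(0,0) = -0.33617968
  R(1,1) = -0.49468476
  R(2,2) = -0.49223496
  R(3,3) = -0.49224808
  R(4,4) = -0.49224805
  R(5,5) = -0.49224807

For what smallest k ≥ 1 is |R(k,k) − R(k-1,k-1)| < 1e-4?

k = 3

|R(1,1) − R(0,0)| = 0.15850508 ≥ 1e-4
|R(2,2) − R(1,1)| = 0.00244980 ≥ 1e-4
|R(3,3) − R(2,2)| = 0.00001312 < 1e-4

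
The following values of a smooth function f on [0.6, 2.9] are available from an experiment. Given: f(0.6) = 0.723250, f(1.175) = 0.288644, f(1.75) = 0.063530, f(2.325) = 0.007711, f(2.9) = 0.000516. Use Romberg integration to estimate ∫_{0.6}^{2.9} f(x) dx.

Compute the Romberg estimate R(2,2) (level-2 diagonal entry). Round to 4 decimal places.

R(0,0) (trapezoid, 1 panel, h=2.3000): 0.832331
R(1,0) (trapezoid, 2 panels, h=1.1500): 0.489225
R(2,0) (trapezoid, 4 panels, h=0.5750): 0.415017
R(1,1) = 0.489225 + (0.489225 − 0.832331)/3 = 0.374856
R(2,1) = 0.415017 + (0.415017 − 0.489225)/3 = 0.390281
R(2,2) = 0.390281 + (0.390281 − 0.374856)/15 = 0.391309

0.3913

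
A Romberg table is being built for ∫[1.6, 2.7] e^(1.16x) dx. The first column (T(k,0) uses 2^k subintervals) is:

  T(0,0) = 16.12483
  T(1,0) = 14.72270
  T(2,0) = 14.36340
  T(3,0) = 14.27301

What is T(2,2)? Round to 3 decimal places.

14.243

Richardson extrapolation on the trapezoidal column (denominator 4−1=3):
T(1,1) = (4·14.72270 − 16.12483) / 3 = 14.25532
T(2,1) = 14.36340 + (14.36340 − 14.72270)/3 = 14.24363
T(2,2) = 14.24363 + (14.24363 − 14.25532)/15 = 14.24285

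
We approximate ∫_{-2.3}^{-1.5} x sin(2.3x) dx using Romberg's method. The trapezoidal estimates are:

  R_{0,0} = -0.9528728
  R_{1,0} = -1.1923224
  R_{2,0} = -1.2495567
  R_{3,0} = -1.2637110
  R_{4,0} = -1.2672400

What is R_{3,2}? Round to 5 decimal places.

Richardson extrapolation on the trapezoidal column (denominator 4−1=3):
R_{2,1} = -1.2495567 + (-1.2495567 − (-1.1923224))/3 = -1.2686348
R_{3,1} = (4·(-1.2637110) − (-1.2495567)) / 3 = -1.2684291
R_{3,2} = (16·(-1.2684291) − (-1.2686348)) / 15 = -1.2684154

-1.26842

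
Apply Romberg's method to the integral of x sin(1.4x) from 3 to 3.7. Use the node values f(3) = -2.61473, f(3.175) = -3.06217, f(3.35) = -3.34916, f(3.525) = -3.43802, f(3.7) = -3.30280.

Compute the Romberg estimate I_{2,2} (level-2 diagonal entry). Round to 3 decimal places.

I_{0,0} (trapezoid, 1 panel, h=0.7000): -2.07114
I_{1,0} (trapezoid, 2 panels, h=0.3500): -2.20777
I_{2,0} (trapezoid, 4 panels, h=0.1750): -2.24142
I_{1,1} = -2.20777 + (-2.20777 − (-2.07114))/3 = -2.25331
I_{2,1} = -2.24142 + (-2.24142 − (-2.20777))/3 = -2.25264
I_{2,2} = -2.25264 + (-2.25264 − (-2.25331))/15 = -2.25260

-2.253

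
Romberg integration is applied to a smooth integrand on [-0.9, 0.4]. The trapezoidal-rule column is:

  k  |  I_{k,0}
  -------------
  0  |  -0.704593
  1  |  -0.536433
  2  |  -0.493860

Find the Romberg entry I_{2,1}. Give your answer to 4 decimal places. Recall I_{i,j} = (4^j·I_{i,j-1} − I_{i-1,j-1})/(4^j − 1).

I_{2,1} = -0.493860 + (-0.493860 − (-0.536433))/3 = -0.479669
(Column j=1 coincides with Simpson's rule on the same nodes.)

-0.4797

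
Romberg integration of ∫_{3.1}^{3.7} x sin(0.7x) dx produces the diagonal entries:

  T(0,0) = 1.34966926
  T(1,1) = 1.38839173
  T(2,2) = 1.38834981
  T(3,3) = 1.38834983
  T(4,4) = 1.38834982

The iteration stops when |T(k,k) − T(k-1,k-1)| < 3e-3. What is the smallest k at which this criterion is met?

|T(1,1) − T(0,0)| = 0.03872247 ≥ 3e-3
|T(2,2) − T(1,1)| = 0.00004192 < 3e-3

k = 2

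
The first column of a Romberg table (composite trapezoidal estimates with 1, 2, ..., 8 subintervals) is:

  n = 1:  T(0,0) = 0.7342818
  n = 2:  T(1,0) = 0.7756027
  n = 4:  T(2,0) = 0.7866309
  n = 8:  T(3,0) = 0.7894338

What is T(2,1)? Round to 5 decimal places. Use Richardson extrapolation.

0.79031

T(2,1) = 0.7866309 + (0.7866309 − 0.7756027)/3 = 0.7903070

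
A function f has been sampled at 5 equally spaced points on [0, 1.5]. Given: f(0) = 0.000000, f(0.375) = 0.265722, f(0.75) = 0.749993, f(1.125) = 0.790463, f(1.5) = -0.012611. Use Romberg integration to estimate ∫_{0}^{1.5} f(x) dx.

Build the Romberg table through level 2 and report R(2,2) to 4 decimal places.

0.7118

R(0,0) (trapezoid, 1 panel, h=1.5000): -0.009458
R(1,0) (trapezoid, 2 panels, h=0.7500): 0.557766
R(2,0) (trapezoid, 4 panels, h=0.3750): 0.674952
R(1,1) = 0.557766 + (0.557766 − (-0.009458))/3 = 0.746841
R(2,1) = 0.674952 + (0.674952 − 0.557766)/3 = 0.714014
R(2,2) = 0.714014 + (0.714014 − 0.746841)/15 = 0.711826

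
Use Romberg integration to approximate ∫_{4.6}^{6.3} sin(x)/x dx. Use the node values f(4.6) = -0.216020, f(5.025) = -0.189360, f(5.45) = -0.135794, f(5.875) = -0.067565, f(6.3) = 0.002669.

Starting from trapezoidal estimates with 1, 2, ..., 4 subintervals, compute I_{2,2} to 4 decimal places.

-0.2143

I_{0,0} (trapezoid, 1 panel, h=1.7000): -0.181348
I_{1,0} (trapezoid, 2 panels, h=0.8500): -0.206099
I_{2,0} (trapezoid, 4 panels, h=0.4250): -0.212243
I_{1,1} = -0.206099 + (-0.206099 − (-0.181348))/3 = -0.214349
I_{2,1} = -0.212243 + (-0.212243 − (-0.206099))/3 = -0.214291
I_{2,2} = -0.214291 + (-0.214291 − (-0.214349))/15 = -0.214287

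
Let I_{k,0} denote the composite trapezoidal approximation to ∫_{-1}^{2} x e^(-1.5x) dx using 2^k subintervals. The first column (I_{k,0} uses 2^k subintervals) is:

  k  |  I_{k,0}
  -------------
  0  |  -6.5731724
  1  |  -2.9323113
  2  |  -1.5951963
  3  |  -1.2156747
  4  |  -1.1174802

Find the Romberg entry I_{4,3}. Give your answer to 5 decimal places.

-1.08444

Richardson extrapolation on the trapezoidal column (denominator 4−1=3):
I_{2,1} = -1.5951963 + (-1.5951963 − (-2.9323113))/3 = -1.1494913
I_{3,1} = (4·(-1.2156747) − (-1.5951963)) / 3 = -1.0891675
I_{4,1} = -1.1174802 + (-1.1174802 − (-1.2156747))/3 = -1.0847487
I_{3,2} = -1.0891675 + (-1.0891675 − (-1.1494913))/15 = -1.0851459
I_{4,2} = (16·(-1.0847487) − (-1.0891675)) / 15 = -1.0844541
I_{4,3} = -1.0844541 + (-1.0844541 − (-1.0851459))/63 = -1.0844431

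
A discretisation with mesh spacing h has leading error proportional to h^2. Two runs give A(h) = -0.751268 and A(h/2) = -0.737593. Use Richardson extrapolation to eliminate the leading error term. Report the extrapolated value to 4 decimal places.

-0.7330

The leading error scales as h^2; refining by a factor of 2 reduces it by 2^2 = 4.
Extrapolated value = (4·A(h/2) − A(h)) / (4 − 1)
= (4·(-0.737593) − (-0.751268)) / 3
= -2.199104 / 3 = -0.733035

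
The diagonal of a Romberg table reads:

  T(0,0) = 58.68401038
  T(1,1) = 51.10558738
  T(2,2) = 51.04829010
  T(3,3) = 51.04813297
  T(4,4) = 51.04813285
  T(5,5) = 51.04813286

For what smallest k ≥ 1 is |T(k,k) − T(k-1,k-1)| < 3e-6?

|T(1,1) − T(0,0)| = 7.57842300 ≥ 3e-6
|T(2,2) − T(1,1)| = 0.05729728 ≥ 3e-6
|T(3,3) − T(2,2)| = 0.00015713 ≥ 3e-6
|T(4,4) − T(3,3)| = 0.00000012 < 3e-6

k = 4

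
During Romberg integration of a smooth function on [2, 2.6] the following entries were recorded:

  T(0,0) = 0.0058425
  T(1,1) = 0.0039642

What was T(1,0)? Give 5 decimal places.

0.00443

From T(1,1) = (4·T(1,0) − T(0,0))/3, solve for T(1,0):
4·T(1,0) = 3·0.0039642 + 0.0058425 = 0.0177351
T(1,0) = 0.0044338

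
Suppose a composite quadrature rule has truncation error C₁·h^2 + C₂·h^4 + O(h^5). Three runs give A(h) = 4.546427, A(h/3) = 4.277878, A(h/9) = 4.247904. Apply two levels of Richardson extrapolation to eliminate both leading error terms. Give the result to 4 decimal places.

4.2442

First eliminate the h^2 term (factor 3^2 = 9):
  B₁ = (9·4.277878 − 4.546427)/8 = 4.244309
  B₂ = (9·4.247904 − 4.277878)/8 = 4.244157
Then eliminate the h^4 term (factor 3^4 = 81):
  (81·4.244157 − 4.244309)/80 = 4.244155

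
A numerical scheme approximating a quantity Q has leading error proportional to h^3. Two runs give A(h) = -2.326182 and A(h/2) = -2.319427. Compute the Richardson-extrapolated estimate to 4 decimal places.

The leading error scales as h^3; refining by a factor of 2 reduces it by 2^3 = 8.
Extrapolated value = (8·A(h/2) − A(h)) / (8 − 1)
= (8·(-2.319427) − (-2.326182)) / 7
= -16.229234 / 7 = -2.318462

-2.3185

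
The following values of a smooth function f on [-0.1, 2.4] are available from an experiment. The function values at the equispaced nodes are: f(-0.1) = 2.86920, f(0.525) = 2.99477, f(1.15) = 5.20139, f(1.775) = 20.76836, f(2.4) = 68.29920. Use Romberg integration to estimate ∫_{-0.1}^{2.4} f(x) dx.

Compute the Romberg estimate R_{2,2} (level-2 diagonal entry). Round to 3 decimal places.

36.695

R_{0,0} (trapezoid, 1 panel, h=2.5000): 88.96050
R_{1,0} (trapezoid, 2 panels, h=1.2500): 50.98199
R_{2,0} (trapezoid, 4 panels, h=0.6250): 40.34295
R_{1,1} = 50.98199 + (50.98199 − 88.96050)/3 = 38.32249
R_{2,1} = 40.34295 + (40.34295 − 50.98199)/3 = 36.79660
R_{2,2} = 36.79660 + (36.79660 − 38.32249)/15 = 36.69487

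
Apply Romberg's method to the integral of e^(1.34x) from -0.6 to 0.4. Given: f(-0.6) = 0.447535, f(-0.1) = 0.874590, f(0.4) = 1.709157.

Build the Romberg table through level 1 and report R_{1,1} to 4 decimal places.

0.9425

R_{0,0} (trapezoid, 1 panel, h=1.0000): 1.078346
R_{1,0} (trapezoid, 2 panels, h=0.5000): 0.976468
R_{1,1} = 0.976468 + (0.976468 − 1.078346)/3 = 0.942509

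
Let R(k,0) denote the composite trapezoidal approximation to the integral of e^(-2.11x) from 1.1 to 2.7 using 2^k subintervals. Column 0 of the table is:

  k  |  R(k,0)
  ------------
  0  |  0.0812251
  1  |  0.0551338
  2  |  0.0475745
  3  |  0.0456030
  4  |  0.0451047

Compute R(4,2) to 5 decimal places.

0.04494

R(3,1) = 0.0456030 + (0.0456030 − 0.0475745)/3 = 0.0449458
R(4,1) = (4·0.0451047 − 0.0456030) / 3 = 0.0449386
R(4,2) = (16·0.0449386 − 0.0449458) / 15 = 0.0449381
(Column j=1 coincides with Simpson's rule on the same nodes.)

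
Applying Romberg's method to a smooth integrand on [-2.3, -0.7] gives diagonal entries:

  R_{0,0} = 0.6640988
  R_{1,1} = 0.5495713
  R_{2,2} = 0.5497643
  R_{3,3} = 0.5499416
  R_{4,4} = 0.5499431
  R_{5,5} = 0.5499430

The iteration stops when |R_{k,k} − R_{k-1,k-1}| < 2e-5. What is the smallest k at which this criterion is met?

|R_{1,1} − R_{0,0}| = 0.1145275 ≥ 2e-5
|R_{2,2} − R_{1,1}| = 0.0001930 ≥ 2e-5
|R_{3,3} − R_{2,2}| = 0.0001773 ≥ 2e-5
|R_{4,4} − R_{3,3}| = 0.0000015 < 2e-5

k = 4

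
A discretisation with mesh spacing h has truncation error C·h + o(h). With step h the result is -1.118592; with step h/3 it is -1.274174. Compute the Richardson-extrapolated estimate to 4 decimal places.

Extrapolated value = (3·A(h/3) − A(h)) / (3 − 1)
= (3·(-1.274174) − (-1.118592)) / 2
= -2.703930 / 2 = -1.351965

-1.3520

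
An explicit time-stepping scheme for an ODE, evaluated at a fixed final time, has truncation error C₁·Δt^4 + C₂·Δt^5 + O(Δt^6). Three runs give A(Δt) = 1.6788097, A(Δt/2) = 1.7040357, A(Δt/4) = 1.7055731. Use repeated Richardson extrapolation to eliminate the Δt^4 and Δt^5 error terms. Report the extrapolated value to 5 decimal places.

1.70567

First eliminate the Δt^4 term (factor 2^4 = 16):
  B₁ = (16·1.7040357 − 1.6788097)/15 = 1.7057174
  B₂ = (16·1.7055731 − 1.7040357)/15 = 1.7056756
Then eliminate the Δt^5 term (factor 2^5 = 32):
  (32·1.7056756 − 1.7057174)/31 = 1.7056743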